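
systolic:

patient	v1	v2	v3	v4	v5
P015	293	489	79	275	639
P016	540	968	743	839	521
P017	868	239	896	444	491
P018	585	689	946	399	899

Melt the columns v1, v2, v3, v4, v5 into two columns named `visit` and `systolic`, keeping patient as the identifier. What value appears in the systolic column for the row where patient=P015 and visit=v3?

79

Unpivoting turns each (patient, wide-column) pair into one long row.
The wide cell at row P015, column v3 holds 79, so the long row (P015, v3) has systolic=79.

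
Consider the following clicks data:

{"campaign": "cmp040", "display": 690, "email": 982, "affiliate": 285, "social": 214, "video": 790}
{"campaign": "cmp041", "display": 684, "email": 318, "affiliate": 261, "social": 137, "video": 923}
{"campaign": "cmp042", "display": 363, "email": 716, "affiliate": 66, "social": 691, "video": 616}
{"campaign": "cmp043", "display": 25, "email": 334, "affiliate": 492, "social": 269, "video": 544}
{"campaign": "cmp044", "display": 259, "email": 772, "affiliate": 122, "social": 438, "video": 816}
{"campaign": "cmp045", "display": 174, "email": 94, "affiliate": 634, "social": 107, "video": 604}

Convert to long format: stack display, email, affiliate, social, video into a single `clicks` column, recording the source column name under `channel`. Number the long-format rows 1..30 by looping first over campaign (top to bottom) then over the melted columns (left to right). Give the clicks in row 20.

544

30 rows total (6 × 5). Row 20: index ⌊(20-1)/5⌋ = 3 into campaign → cmp043; (20-1) mod 5 = 4 into the melted columns → video.
So row 20 is (cmp043, video, 544); clicks = 544.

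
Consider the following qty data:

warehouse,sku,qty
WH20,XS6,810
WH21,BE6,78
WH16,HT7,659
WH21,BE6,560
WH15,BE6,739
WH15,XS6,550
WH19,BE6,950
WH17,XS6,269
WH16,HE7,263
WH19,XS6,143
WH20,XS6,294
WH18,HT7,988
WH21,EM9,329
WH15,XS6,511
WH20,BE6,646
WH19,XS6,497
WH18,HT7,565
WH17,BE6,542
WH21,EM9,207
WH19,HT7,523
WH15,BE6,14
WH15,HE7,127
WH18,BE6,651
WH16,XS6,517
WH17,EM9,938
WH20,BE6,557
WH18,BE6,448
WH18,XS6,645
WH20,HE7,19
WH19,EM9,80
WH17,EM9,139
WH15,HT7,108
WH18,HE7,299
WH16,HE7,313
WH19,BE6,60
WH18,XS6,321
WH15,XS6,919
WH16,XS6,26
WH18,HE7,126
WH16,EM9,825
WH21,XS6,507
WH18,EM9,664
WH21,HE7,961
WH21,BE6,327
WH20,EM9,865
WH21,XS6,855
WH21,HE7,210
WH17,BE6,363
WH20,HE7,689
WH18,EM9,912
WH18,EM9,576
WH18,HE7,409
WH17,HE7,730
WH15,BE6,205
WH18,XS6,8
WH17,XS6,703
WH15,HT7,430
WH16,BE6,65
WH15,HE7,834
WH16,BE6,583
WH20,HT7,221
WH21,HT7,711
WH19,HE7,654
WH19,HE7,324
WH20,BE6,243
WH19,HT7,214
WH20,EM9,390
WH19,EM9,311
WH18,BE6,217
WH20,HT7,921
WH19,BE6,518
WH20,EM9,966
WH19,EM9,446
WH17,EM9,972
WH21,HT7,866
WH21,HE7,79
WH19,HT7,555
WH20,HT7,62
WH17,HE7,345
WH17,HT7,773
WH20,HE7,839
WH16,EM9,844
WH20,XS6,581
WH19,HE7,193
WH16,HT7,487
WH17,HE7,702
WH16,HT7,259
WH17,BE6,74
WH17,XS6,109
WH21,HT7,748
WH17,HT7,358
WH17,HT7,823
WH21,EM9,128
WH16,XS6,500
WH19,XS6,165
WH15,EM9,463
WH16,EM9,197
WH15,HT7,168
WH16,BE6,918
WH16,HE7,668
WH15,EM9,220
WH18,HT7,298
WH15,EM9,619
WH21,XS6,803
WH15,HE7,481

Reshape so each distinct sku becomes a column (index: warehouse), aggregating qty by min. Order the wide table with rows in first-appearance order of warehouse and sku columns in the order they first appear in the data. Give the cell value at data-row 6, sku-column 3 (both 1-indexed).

With rows in first-appearance order of warehouse, row 6 is warehouse=WH17. sku columns in first-appearance order: XS6, BE6, HT7, HE7, EM9; column 3 is HT7.
Long rows with warehouse=WH17, sku=HT7: min(773, 358, 823) = 358.

358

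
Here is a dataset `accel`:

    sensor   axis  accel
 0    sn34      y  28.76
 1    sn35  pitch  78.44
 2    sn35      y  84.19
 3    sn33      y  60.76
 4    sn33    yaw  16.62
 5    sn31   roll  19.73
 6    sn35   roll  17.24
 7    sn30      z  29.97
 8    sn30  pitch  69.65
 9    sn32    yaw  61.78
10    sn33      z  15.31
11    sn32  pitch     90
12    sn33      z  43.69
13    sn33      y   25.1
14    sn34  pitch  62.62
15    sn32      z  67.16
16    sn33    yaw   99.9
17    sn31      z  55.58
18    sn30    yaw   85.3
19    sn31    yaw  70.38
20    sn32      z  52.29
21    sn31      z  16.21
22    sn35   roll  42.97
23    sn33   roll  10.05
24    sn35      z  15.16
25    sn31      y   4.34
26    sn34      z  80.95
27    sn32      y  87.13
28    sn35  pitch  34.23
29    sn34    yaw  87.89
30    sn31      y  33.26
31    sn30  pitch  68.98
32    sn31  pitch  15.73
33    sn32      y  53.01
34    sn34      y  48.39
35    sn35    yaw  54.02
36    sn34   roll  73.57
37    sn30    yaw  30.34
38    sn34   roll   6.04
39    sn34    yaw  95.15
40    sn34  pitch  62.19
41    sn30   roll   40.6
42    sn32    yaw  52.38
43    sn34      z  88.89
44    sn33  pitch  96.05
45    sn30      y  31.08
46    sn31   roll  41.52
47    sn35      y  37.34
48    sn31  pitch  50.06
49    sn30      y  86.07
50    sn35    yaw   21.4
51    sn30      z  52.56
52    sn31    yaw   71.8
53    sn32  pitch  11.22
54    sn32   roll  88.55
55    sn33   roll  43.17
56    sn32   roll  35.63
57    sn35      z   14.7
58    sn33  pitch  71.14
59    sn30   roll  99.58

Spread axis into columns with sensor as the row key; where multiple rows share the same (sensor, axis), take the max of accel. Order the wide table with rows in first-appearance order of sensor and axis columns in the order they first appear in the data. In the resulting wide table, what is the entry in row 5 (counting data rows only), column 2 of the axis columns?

With rows in first-appearance order of sensor, row 5 is sensor=sn30. axis columns in first-appearance order: y, pitch, yaw, roll, z; column 2 is pitch.
Long rows with sensor=sn30, axis=pitch: max(69.65, 68.98) = 69.65.

69.65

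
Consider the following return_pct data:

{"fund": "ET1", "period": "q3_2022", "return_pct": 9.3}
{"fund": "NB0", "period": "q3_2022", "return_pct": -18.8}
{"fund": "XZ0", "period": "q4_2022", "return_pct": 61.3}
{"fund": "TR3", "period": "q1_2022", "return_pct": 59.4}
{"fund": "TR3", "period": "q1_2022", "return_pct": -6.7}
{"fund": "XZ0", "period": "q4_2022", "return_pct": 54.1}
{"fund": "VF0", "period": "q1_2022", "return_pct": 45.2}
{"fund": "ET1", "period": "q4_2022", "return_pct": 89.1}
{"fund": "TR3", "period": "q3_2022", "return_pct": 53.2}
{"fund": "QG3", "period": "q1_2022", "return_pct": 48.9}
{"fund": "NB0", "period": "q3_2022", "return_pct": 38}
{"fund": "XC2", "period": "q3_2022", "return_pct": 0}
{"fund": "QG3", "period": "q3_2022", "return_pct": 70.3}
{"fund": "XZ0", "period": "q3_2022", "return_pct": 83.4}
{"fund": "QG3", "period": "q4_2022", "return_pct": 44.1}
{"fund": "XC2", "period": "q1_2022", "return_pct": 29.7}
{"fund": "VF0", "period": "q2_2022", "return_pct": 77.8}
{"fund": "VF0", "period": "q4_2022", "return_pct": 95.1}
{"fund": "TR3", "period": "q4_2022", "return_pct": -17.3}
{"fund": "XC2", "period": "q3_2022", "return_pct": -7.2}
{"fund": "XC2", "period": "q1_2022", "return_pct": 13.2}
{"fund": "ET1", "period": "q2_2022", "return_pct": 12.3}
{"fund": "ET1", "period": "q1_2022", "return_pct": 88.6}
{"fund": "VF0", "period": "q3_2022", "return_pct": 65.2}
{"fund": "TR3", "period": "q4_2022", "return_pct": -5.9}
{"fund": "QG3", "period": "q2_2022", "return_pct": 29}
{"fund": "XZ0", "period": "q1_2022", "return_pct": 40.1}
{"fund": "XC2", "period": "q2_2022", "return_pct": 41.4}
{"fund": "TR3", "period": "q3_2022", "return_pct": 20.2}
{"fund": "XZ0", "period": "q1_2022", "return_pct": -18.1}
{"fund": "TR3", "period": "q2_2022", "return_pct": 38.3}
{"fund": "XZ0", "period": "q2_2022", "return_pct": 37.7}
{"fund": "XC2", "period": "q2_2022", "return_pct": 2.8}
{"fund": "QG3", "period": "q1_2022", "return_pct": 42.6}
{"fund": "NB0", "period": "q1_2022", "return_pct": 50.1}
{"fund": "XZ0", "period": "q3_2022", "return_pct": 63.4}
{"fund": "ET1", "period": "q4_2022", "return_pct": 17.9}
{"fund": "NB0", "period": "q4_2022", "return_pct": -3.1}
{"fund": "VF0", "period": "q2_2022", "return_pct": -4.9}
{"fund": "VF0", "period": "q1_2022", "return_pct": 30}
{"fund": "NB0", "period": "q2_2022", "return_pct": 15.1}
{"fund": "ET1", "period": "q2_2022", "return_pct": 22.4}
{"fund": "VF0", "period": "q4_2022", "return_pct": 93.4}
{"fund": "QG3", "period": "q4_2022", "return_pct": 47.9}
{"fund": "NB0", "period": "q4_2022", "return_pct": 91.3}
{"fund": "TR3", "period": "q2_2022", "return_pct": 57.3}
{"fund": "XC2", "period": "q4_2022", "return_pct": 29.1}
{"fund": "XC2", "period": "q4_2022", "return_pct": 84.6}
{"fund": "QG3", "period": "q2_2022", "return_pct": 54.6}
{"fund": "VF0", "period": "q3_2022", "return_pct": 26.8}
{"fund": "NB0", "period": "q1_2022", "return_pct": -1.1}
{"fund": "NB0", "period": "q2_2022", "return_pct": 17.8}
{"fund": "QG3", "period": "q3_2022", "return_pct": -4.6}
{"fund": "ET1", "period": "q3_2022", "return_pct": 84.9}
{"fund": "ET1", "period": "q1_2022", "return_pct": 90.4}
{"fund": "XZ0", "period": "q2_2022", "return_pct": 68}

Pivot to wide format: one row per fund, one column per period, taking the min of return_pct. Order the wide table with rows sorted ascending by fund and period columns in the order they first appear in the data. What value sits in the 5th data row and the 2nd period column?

With rows sorted ascending by fund, row 5 is fund=VF0. period columns in first-appearance order: q3_2022, q4_2022, q1_2022, q2_2022; column 2 is q4_2022.
Long rows with fund=VF0, period=q4_2022: min(95.1, 93.4) = 93.4.

93.4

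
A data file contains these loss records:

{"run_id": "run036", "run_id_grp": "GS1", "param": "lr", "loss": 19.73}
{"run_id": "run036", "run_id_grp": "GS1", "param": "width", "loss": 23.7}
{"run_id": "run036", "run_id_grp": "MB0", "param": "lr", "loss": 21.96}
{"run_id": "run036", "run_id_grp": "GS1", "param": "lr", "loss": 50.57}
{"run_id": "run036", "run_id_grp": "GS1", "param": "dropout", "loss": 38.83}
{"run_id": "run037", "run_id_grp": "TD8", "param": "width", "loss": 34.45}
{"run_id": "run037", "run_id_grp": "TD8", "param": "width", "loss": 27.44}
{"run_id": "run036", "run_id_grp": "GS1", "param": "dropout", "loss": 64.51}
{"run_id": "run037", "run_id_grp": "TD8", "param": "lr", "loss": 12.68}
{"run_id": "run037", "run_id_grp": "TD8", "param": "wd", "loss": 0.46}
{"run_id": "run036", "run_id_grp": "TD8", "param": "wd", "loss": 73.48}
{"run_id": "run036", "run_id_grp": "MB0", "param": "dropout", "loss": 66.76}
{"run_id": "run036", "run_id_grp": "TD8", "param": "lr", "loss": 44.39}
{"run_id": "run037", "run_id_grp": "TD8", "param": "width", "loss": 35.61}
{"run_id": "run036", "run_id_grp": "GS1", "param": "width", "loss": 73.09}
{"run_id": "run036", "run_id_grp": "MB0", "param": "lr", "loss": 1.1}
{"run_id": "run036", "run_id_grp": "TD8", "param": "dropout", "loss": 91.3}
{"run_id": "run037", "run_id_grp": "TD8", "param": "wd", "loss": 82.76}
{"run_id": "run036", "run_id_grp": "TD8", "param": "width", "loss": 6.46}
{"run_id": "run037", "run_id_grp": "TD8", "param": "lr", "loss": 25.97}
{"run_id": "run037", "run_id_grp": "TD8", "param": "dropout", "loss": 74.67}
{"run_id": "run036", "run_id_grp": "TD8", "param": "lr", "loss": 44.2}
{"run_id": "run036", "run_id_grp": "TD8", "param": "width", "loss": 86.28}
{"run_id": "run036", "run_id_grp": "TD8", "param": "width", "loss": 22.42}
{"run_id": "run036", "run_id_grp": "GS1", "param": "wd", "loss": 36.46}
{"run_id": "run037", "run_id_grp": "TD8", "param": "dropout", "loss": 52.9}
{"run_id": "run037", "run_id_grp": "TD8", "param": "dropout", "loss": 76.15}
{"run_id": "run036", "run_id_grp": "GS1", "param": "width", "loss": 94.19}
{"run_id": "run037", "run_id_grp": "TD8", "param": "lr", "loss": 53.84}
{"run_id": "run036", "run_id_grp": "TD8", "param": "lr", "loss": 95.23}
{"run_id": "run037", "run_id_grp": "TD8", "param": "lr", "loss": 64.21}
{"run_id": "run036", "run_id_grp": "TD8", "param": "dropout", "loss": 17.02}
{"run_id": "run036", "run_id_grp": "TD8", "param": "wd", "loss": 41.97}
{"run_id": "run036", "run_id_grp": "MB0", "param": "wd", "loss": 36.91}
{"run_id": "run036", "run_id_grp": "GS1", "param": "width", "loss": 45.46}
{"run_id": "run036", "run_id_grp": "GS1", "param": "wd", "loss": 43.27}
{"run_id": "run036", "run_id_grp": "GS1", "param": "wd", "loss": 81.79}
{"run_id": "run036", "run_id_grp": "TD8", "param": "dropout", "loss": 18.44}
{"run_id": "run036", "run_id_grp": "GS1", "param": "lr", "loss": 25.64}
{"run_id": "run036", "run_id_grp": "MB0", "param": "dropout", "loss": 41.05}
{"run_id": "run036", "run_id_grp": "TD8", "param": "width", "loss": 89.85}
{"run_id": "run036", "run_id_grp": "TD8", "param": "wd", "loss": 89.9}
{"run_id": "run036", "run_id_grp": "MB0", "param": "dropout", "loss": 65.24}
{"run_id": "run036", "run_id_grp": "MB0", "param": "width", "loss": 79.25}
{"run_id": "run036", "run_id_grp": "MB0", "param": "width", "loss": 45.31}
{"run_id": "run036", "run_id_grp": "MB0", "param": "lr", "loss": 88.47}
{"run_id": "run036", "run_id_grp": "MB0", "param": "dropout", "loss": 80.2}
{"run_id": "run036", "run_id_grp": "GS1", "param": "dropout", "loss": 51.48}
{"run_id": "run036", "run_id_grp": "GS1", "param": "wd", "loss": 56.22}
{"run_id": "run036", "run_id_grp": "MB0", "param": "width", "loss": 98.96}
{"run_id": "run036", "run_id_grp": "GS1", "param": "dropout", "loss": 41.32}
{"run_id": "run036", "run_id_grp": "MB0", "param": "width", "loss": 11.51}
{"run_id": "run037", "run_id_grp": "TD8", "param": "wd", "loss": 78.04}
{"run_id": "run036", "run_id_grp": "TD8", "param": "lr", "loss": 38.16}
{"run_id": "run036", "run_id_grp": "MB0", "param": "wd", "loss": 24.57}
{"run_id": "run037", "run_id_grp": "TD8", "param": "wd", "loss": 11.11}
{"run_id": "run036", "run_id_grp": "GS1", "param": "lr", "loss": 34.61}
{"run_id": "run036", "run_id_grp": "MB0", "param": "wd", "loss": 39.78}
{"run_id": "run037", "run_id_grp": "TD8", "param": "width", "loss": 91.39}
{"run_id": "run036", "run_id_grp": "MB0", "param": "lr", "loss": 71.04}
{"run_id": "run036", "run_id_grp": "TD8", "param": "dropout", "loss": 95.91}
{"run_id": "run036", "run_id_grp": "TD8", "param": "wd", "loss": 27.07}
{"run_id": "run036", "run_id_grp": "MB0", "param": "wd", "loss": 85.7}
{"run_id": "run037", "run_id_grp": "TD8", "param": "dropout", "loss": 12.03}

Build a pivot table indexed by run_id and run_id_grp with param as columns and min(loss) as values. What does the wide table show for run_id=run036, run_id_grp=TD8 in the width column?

Rows with run_id=run036, run_id_grp=TD8 and param=width: loss values are 6.46, 86.28, 22.42, 89.85.
min(6.46, 86.28, 22.42, 89.85) = 6.46.

6.46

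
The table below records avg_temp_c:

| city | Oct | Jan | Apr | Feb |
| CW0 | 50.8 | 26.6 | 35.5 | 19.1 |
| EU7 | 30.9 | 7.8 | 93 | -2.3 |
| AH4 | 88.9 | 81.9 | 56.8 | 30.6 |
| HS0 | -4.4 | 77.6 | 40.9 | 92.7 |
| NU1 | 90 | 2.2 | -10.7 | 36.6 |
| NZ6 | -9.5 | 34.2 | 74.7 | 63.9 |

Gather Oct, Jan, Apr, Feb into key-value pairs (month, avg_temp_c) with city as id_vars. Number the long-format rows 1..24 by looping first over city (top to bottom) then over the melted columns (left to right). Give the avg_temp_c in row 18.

24 rows total (6 × 4). Row 18: index ⌊(18-1)/4⌋ = 4 into city → NU1; (18-1) mod 4 = 1 into the melted columns → Jan.
So row 18 is (NU1, Jan, 2.2); avg_temp_c = 2.2.

2.2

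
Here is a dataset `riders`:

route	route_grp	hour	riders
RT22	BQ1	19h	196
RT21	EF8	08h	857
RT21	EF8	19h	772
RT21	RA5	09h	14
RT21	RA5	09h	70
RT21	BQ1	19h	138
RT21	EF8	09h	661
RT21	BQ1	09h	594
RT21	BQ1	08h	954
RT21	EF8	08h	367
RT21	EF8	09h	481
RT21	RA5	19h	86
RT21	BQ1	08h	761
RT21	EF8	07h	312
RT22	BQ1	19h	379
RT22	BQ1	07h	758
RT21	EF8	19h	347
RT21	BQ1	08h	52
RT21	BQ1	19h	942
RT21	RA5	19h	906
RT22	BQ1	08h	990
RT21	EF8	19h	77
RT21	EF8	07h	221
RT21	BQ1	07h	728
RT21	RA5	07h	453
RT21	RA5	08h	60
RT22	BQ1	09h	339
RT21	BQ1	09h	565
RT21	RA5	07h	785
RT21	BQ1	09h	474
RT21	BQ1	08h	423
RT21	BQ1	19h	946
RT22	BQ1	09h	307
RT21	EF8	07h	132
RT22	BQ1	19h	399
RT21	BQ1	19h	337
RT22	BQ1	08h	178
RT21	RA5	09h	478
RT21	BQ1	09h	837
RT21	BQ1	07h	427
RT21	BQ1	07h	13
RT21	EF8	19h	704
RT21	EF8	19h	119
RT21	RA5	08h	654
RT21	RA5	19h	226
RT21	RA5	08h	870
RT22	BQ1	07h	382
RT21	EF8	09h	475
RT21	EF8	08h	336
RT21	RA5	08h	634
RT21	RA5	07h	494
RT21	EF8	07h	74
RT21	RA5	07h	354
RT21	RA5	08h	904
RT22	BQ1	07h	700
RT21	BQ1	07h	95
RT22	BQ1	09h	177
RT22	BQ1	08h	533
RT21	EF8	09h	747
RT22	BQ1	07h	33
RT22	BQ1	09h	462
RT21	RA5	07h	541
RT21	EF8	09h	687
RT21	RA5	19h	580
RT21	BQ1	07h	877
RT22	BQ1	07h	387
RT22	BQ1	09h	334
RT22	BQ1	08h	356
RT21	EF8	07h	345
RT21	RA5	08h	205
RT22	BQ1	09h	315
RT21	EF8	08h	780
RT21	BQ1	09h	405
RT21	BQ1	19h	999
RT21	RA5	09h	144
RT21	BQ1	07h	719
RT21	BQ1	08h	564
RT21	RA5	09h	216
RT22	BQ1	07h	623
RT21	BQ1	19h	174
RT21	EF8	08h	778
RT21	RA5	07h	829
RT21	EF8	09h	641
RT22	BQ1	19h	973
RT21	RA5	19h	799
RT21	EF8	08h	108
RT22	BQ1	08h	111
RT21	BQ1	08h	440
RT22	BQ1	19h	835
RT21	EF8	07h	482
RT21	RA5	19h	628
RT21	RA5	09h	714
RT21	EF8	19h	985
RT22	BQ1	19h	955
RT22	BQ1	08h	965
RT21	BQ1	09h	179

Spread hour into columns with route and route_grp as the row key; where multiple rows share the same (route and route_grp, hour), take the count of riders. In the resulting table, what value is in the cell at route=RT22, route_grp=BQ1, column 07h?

6

Rows with route=RT22, route_grp=BQ1 and hour=07h: riders values are 758, 382, 700, 33, 387, 623.
6 rows match — count = 6.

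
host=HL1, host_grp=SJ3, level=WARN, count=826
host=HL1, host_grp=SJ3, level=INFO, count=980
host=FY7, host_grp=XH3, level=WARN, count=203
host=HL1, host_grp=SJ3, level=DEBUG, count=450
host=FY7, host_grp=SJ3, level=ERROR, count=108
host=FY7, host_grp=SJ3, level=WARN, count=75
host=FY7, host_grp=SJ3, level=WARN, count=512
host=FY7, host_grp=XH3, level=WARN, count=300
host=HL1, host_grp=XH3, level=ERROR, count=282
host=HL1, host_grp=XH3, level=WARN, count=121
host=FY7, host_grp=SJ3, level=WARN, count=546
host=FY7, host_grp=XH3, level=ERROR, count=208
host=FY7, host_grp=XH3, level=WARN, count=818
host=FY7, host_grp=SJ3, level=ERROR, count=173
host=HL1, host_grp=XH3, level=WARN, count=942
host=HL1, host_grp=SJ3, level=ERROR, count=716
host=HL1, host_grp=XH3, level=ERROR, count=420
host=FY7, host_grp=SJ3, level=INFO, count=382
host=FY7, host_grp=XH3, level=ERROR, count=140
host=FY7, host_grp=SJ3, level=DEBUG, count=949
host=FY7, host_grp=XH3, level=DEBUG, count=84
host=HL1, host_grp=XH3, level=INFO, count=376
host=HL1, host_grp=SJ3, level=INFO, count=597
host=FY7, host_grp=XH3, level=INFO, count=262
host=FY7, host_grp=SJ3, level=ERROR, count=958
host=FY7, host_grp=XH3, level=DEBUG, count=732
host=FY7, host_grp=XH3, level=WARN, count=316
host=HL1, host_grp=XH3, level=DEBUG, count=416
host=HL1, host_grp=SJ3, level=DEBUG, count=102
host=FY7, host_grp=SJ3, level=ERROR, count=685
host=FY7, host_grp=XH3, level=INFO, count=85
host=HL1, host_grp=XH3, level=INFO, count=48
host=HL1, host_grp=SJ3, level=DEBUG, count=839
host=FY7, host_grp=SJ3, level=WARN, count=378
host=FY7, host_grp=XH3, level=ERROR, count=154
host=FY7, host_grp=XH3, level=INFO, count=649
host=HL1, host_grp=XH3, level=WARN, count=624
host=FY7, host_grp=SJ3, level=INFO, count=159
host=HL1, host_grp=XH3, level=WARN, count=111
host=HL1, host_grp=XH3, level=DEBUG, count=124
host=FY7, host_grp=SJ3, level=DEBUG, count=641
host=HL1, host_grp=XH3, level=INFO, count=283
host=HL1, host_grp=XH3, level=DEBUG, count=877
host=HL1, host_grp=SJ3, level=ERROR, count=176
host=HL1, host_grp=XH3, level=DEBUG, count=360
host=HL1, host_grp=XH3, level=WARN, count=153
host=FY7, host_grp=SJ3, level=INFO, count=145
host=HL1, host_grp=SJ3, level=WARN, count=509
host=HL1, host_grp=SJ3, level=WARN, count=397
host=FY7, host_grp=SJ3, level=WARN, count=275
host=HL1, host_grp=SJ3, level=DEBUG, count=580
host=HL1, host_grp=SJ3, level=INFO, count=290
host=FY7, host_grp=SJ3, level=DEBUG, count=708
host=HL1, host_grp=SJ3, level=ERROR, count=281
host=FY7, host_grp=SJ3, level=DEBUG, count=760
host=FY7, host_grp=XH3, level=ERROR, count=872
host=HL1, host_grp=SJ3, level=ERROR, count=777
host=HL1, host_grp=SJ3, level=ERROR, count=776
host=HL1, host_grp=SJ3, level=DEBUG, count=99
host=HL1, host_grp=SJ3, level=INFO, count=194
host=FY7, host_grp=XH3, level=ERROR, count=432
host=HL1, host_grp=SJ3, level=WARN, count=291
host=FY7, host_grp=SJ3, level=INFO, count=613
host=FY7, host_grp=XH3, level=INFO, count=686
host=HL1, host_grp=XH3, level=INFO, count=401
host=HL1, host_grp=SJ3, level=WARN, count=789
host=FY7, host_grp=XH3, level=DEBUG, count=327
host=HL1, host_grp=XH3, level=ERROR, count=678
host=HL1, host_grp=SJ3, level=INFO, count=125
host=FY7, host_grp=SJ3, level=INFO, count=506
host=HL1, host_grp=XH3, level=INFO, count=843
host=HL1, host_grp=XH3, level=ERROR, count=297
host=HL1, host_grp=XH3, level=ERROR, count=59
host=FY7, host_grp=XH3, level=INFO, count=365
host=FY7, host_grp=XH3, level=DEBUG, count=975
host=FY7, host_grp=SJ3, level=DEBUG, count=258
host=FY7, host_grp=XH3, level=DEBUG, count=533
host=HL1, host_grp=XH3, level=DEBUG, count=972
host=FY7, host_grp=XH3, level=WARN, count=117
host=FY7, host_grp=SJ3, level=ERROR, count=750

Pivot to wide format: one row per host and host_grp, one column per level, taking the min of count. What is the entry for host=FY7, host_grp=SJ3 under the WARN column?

75

Rows with host=FY7, host_grp=SJ3 and level=WARN: count values are 75, 512, 546, 378, 275.
min(75, 512, 546, 378, 275) = 75.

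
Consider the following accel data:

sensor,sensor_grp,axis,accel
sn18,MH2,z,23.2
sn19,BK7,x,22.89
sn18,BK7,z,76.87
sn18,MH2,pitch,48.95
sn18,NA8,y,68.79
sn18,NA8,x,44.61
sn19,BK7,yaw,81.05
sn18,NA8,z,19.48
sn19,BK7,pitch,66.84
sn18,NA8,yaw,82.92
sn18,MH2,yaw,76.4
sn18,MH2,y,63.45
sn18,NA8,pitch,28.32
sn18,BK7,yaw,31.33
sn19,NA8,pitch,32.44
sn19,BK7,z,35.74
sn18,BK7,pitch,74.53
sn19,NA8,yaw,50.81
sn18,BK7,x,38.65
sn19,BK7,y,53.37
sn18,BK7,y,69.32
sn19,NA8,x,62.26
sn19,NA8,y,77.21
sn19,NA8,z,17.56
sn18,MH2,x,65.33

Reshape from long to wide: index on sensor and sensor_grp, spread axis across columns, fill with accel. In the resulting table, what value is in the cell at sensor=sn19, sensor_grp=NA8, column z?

17.56

Wide layout: rows indexed by sensor and sensor_grp, columns are the 5 distinct axis values (z, x, pitch, y, yaw).
Cell (sensor=sn19, sensor_grp=NA8, axis=z) draws from the long row where sensor=sn19, sensor_grp=NA8 and axis=z, which has accel=17.56.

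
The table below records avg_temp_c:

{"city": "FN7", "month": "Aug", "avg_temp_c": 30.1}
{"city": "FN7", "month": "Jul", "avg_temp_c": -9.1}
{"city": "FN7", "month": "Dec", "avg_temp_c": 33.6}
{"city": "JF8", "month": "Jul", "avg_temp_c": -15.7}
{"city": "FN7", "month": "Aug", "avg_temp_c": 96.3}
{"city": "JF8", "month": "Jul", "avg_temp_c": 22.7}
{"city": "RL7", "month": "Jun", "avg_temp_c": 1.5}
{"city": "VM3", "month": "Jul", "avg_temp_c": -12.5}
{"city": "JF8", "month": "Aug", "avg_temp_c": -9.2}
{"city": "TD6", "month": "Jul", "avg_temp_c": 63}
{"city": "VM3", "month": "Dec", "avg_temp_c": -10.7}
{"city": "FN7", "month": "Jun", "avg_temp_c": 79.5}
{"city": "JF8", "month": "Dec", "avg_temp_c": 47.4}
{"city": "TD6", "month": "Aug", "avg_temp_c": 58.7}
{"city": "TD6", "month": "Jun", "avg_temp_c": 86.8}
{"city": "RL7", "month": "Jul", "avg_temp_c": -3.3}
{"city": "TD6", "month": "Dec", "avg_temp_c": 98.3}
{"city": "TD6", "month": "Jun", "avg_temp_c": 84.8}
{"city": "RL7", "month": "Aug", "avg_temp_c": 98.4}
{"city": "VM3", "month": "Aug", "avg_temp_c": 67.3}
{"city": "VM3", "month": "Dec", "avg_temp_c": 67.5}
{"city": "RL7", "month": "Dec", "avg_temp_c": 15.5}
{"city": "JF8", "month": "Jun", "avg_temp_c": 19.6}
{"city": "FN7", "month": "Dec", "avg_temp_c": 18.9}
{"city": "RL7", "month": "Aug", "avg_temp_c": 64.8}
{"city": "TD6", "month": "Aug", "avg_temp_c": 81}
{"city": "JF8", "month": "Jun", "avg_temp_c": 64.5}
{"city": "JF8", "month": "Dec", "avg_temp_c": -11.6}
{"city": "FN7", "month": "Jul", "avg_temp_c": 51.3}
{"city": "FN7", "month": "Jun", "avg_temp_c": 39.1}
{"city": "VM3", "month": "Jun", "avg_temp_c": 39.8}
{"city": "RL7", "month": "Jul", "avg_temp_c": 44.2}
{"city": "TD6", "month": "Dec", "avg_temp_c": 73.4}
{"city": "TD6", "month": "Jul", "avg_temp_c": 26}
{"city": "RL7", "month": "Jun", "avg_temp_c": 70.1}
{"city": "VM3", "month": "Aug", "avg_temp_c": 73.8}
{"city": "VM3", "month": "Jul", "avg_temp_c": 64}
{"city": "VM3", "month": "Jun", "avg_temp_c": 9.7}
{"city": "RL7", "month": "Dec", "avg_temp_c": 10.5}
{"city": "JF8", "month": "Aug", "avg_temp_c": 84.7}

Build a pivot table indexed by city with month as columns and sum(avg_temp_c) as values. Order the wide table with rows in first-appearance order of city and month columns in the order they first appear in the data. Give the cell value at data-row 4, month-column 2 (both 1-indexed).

With rows in first-appearance order of city, row 4 is city=VM3. month columns in first-appearance order: Aug, Jul, Dec, Jun; column 2 is Jul.
Long rows with city=VM3, month=Jul: -12.5 + 64 = 51.5.

51.5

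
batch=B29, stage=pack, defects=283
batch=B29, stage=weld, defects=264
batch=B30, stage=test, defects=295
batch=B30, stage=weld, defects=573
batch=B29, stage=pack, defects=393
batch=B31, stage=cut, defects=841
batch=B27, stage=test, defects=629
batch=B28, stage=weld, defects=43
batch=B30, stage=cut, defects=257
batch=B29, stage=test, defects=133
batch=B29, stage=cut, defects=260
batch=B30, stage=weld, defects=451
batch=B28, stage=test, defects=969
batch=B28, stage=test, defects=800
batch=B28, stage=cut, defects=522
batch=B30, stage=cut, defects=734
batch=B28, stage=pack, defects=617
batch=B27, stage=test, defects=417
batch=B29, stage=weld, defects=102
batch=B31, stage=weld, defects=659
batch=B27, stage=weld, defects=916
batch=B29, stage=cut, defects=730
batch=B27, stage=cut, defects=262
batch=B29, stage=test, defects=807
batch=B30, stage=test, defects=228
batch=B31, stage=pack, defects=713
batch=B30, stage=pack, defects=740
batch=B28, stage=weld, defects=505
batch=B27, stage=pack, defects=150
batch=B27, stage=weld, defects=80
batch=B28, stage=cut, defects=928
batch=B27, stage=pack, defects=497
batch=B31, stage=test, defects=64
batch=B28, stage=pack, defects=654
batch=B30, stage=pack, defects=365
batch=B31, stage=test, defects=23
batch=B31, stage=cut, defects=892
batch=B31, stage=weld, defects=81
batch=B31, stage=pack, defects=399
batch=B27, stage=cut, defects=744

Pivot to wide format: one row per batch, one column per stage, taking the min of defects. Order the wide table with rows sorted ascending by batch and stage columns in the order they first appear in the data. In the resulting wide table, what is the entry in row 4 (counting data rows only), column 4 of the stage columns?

257

With rows sorted ascending by batch, row 4 is batch=B30. stage columns in first-appearance order: pack, weld, test, cut; column 4 is cut.
Long rows with batch=B30, stage=cut: min(257, 734) = 257.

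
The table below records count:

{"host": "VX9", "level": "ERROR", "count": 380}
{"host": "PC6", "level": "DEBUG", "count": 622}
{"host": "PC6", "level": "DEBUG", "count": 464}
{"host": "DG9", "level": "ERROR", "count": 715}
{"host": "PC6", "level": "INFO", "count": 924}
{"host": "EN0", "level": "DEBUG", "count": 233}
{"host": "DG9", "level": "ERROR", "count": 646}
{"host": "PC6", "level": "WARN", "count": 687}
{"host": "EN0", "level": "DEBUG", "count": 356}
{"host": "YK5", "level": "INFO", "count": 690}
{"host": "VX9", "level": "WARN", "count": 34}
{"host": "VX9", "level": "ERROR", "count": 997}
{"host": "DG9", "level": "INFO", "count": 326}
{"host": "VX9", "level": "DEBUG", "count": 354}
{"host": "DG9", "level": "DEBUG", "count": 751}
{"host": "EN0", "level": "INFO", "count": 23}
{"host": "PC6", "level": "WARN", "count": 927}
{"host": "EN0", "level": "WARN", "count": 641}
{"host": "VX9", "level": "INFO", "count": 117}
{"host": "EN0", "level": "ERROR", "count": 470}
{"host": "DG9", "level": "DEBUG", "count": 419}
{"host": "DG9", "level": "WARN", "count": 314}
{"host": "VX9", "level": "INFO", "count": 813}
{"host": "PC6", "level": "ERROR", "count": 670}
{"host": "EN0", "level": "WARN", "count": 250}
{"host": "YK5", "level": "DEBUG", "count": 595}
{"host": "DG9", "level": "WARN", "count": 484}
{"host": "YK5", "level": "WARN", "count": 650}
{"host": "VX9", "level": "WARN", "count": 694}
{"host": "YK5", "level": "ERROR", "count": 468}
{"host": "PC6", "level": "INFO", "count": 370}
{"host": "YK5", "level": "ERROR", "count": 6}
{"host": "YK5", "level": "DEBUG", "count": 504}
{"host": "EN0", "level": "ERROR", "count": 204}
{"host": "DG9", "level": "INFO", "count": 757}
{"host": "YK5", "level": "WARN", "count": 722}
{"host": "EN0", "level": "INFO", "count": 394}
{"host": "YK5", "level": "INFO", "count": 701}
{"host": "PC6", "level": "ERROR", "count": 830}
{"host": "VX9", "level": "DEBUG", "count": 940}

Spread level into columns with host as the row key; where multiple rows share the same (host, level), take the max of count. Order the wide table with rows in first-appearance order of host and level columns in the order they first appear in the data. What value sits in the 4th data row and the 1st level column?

With rows in first-appearance order of host, row 4 is host=EN0. level columns in first-appearance order: ERROR, DEBUG, INFO, WARN; column 1 is ERROR.
Long rows with host=EN0, level=ERROR: max(470, 204) = 470.

470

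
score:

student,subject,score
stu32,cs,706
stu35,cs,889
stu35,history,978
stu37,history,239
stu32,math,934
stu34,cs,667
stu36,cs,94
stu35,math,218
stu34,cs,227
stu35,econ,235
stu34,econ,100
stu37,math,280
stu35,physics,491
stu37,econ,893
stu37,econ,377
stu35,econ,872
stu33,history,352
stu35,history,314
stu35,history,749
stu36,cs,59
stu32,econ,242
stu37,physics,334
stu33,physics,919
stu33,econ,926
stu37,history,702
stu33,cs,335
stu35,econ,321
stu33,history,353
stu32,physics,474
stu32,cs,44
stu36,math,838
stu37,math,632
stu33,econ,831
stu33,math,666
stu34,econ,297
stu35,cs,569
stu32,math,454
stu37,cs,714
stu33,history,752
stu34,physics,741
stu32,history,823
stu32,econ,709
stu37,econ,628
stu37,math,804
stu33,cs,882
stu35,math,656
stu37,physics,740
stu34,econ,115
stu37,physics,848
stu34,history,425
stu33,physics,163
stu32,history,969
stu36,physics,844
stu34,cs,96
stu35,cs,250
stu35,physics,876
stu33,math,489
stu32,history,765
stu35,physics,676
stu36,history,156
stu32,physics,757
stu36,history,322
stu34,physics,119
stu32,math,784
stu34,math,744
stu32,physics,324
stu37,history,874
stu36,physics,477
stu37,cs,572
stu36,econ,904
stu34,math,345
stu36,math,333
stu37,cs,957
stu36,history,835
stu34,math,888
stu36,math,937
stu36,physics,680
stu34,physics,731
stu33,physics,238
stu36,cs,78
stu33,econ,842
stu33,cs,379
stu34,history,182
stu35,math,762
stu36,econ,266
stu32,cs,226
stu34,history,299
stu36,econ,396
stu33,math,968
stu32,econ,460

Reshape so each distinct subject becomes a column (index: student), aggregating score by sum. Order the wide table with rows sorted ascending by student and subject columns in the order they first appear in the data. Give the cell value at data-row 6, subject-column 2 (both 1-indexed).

With rows sorted ascending by student, row 6 is student=stu37. subject columns in first-appearance order: cs, history, math, econ, physics; column 2 is history.
Long rows with student=stu37, subject=history: 239 + 702 + 874 = 1815.

1815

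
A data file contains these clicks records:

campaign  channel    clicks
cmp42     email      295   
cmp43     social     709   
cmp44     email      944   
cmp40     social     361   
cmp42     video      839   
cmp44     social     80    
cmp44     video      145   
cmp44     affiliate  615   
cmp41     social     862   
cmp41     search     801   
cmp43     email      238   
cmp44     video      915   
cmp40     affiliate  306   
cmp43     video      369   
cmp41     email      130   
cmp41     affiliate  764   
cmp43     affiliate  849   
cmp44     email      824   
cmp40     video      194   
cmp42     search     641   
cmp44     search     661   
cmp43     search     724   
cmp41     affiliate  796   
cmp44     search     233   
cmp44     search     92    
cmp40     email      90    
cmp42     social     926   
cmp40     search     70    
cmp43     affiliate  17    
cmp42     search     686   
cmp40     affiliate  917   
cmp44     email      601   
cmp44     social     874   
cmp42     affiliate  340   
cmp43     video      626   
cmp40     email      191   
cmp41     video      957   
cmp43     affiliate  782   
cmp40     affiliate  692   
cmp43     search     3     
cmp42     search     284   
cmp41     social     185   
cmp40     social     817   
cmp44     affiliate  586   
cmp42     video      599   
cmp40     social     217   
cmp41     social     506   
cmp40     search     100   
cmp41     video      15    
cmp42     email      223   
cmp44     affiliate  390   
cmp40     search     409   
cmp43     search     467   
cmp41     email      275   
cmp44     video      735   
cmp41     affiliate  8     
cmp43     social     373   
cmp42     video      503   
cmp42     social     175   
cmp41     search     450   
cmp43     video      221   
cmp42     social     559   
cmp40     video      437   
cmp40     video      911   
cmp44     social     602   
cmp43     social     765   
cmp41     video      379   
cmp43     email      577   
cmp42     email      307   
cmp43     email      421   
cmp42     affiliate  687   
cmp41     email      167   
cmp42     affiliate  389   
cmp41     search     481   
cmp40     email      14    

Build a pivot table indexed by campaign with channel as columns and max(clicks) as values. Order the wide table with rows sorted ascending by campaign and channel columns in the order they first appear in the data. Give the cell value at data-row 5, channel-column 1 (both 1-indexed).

944

With rows sorted ascending by campaign, row 5 is campaign=cmp44. channel columns in first-appearance order: email, social, video, affiliate, search; column 1 is email.
Long rows with campaign=cmp44, channel=email: max(944, 824, 601) = 944.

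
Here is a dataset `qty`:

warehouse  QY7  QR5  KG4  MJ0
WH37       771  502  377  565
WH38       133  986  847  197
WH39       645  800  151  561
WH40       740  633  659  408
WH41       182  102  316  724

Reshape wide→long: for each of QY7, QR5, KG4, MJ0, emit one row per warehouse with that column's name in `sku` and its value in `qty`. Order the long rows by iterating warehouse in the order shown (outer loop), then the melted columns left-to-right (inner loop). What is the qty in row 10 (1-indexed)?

20 rows total (5 × 4). Row 10: index ⌊(10-1)/4⌋ = 2 into warehouse → WH39; (10-1) mod 4 = 1 into the melted columns → QR5.
So row 10 is (WH39, QR5, 800); qty = 800.

800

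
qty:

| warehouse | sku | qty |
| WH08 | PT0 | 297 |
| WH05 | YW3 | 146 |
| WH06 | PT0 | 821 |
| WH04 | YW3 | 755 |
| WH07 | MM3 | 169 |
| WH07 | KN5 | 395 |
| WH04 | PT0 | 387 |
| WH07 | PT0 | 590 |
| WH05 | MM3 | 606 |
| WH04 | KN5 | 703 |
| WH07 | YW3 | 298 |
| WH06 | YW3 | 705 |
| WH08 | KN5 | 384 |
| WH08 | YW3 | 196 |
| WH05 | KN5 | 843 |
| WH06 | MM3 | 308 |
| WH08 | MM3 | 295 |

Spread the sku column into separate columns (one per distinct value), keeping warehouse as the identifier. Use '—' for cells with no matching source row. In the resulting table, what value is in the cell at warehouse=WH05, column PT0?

—

No long-format row has warehouse=WH05 and sku=PT0, so the cell is —.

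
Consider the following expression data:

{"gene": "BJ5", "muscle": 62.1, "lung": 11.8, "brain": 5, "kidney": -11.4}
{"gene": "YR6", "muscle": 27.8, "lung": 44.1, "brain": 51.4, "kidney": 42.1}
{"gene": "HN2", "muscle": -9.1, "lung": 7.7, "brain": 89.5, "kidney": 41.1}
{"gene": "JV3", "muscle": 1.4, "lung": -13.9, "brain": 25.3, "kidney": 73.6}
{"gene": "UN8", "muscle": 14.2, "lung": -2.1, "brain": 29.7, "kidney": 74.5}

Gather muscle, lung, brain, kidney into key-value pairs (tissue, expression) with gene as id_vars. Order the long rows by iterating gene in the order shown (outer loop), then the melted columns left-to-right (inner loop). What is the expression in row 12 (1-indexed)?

41.1

20 rows total (5 × 4). Row 12: index ⌊(12-1)/4⌋ = 2 into gene → HN2; (12-1) mod 4 = 3 into the melted columns → kidney.
So row 12 is (HN2, kidney, 41.1); expression = 41.1.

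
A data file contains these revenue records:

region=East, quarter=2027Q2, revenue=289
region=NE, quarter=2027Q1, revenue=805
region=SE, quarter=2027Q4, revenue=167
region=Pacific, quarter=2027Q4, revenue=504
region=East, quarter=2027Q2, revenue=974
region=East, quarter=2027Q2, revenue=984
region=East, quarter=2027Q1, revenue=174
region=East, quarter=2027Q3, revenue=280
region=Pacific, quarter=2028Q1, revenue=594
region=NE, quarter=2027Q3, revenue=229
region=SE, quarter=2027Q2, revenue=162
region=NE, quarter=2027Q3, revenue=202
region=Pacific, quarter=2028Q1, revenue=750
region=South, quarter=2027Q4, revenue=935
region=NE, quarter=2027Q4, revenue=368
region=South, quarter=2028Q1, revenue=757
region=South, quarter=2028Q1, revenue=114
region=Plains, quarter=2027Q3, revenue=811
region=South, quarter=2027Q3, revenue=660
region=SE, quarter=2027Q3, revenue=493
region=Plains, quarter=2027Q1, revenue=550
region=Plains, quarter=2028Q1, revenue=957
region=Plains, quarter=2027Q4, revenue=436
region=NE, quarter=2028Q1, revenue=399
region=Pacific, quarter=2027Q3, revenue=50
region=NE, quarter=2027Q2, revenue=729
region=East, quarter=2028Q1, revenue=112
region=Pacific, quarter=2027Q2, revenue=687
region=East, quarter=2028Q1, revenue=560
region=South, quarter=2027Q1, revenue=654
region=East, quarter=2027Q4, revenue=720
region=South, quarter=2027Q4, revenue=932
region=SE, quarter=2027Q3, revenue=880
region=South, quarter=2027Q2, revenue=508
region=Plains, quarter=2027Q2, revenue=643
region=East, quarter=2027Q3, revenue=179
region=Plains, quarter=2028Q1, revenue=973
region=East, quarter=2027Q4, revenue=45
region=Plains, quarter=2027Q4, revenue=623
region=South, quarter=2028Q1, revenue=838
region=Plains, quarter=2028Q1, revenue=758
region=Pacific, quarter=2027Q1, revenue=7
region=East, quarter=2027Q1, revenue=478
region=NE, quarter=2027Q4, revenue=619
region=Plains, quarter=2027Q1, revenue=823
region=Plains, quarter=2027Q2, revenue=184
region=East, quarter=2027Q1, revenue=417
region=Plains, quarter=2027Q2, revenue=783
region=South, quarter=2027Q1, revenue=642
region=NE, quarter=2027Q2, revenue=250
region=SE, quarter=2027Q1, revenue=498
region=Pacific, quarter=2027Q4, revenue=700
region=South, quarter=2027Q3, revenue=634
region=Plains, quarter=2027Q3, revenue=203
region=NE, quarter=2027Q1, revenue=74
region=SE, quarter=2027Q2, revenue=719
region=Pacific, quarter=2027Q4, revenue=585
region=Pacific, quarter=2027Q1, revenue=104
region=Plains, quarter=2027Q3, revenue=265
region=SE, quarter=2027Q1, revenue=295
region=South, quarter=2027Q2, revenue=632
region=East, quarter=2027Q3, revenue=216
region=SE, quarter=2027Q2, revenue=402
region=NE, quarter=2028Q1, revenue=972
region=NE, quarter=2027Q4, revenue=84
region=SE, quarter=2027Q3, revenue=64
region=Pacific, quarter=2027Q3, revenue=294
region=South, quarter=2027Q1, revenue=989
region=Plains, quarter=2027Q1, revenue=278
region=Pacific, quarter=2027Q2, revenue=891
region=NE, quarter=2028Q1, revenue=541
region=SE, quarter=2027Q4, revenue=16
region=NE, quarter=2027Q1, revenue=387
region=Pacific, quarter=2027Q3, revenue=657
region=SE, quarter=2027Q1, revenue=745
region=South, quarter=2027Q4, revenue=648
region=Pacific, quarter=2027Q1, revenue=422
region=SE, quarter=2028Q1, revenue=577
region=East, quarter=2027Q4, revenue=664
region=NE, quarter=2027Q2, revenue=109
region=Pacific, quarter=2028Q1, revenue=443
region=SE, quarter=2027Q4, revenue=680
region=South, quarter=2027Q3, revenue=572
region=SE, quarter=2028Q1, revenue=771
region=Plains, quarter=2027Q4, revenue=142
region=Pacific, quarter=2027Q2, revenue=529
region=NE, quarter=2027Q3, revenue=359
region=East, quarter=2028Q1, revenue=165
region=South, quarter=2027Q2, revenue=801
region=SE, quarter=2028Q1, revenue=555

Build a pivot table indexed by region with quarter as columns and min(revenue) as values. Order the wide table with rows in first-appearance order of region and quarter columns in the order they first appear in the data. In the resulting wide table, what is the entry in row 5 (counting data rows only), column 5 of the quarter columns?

With rows in first-appearance order of region, row 5 is region=South. quarter columns in first-appearance order: 2027Q2, 2027Q1, 2027Q4, 2027Q3, 2028Q1; column 5 is 2028Q1.
Long rows with region=South, quarter=2028Q1: min(757, 114, 838) = 114.

114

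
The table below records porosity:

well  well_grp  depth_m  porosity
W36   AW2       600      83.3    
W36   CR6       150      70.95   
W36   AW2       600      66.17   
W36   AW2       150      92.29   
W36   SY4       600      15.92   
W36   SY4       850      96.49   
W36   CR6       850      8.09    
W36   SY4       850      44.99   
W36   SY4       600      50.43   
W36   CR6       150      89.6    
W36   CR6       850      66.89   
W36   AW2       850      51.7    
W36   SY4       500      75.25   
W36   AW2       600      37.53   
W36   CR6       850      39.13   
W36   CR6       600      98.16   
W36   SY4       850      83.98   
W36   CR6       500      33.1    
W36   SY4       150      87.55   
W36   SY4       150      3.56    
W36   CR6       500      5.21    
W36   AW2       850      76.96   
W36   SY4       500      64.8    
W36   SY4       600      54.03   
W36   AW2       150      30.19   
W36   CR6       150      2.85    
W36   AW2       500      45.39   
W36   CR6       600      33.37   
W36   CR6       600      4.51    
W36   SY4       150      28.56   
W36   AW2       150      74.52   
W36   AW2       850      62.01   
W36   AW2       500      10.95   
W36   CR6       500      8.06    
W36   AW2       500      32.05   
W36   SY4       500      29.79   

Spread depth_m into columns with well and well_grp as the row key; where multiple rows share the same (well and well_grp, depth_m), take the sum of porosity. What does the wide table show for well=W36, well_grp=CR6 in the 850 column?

Rows with well=W36, well_grp=CR6 and depth_m=850: porosity values are 8.09, 66.89, 39.13.
8.09 + 66.89 + 39.13 = 114.11.

114.11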